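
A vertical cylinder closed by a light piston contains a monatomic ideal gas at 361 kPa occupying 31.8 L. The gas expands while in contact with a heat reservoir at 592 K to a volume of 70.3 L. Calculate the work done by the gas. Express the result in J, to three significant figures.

Isothermal: W = nRT ln(V₂/V₁) = P₁V₁ ln(V₂/V₁).
P₁V₁ = (361 kPa)(31.8 L) = 11480 J.
W = 11480 × ln(70.3/31.8) = 11480 × 0.7933
W_by_gas = 9107 J.

W ≈ 9110 J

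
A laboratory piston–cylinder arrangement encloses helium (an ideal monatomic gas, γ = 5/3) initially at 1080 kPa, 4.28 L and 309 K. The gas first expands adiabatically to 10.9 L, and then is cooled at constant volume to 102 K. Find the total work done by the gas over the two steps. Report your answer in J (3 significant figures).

W_total ≈ 3220 J

Step 1 (adiabatic): W = (P₁V₁ − P₂V₂)/(γ−1) = (4622 − 2479)/0.667 = 3216 J.
Step 2 (isochoric): W = 0 (constant volume).
W_total = 3216 + 0 = 3216 J.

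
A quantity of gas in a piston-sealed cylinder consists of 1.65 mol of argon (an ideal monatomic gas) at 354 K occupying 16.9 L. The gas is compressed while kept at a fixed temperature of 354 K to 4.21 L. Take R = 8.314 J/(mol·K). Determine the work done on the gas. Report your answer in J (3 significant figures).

W ≈ 6750 J

Isothermal: W = nRT ln(V₂/V₁).
W = (1.65)(8.314)(354) × ln(4.21/16.9)
  = 4856 × -1.39
W_by_gas = -6749 J; work on gas = −W_by = 6749 J.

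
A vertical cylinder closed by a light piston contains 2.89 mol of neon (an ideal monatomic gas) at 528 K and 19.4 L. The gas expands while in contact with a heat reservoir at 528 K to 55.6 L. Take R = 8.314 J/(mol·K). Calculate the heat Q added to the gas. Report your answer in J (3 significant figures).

Q ≈ 13400 J

Isothermal ⇒ ΔU = 0, so Q = W = nRT ln(V₂/V₁).
Q = (2.89)(8.314)(528) ln(55.6/19.4) = 12686 × 1.053 = 13358 J.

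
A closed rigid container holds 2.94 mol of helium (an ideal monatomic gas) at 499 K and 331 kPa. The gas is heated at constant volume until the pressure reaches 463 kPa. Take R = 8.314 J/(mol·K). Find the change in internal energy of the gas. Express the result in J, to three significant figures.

Constant volume ⇒ W = 0, so Q = ΔU = nCᵥΔT with Cᵥ = 3R/2 = 12.47 J/(mol·K).
At constant V, T₂/T₁ = P₂/P₁ ⇒ ΔT = T₁(P₂/P₁ − 1) = 499·(463/331 − 1) = 199 K.
ΔU = (2.94)(12.47)(199) = 7296 J.

ΔU ≈ 7300 J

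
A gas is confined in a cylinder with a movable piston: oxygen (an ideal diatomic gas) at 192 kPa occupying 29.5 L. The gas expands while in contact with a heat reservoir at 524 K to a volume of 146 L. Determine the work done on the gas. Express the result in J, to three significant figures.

W ≈ -9060 J

Isothermal: W = nRT ln(V₂/V₁) = P₁V₁ ln(V₂/V₁).
P₁V₁ = (192 kPa)(29.5 L) = 5664 J.
W = 5664 × ln(146/29.5) = 5664 × 1.599
W_by_gas = 9058 J; work on gas = −W_by = -9058 J.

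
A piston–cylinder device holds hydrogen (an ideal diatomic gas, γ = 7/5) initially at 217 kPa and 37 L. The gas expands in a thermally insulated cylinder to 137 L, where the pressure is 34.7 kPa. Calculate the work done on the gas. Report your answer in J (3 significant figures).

W ≈ -8190 J

Adiabatic: W = (P₁V₁ − P₂V₂)/(γ − 1) with γ = 7/5.
P₁V₁ = 8029 J, P₂V₂ = 4754 J.
W = (8029 − 4754) / 0.4 = 8188 J.
Work on gas = −W_by = -8188 J.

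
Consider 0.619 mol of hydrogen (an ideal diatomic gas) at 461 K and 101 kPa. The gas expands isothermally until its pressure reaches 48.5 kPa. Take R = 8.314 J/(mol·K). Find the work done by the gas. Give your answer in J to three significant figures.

Isothermal process: W = nRT ln(V₂/V₁) = nRT ln(P₁/P₂).
W = (0.619)(8.314)(461) × ln(101/48.5)
  = 2372 × ln(2.082) = 2372 × 0.7336
W_by_gas = 1740 J.

W ≈ 1740 J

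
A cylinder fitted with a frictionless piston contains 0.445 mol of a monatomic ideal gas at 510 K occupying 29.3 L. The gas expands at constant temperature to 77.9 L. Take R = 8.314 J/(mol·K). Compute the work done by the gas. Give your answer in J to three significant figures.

W ≈ 1850 J

Isothermal: W = nRT ln(V₂/V₁).
W = (0.445)(8.314)(510) × ln(77.9/29.3)
  = 1887 × 0.9778
W_by_gas = 1845 J.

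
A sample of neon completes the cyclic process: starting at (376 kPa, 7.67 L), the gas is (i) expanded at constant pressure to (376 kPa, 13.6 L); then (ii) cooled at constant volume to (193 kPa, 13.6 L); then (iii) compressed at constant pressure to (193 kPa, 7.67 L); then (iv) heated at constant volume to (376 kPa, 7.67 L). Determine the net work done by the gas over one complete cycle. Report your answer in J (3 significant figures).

Constant-volume legs do no work.
W(i) = (376)(13.6 − 7.67) = 2230 J; W(iii) = (193)(7.67 − 13.6) = -1144 J.
W_net = 2230 − 1144 = 1085 J (the clockwise enclosed area).

W_net ≈ 1090 J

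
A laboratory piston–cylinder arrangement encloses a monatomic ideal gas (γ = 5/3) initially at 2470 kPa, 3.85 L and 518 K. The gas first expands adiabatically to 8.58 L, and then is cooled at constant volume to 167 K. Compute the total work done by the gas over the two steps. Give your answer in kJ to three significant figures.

W_total ≈ 5.90 kJ

Step 1 (adiabatic): W = (P₁V₁ − P₂V₂)/(γ−1) = (9510 − 5574)/0.667 = 5904 J.
Step 2 (isochoric): W = 0 (constant volume).
W_total = 5904 + 0 = 5904 J.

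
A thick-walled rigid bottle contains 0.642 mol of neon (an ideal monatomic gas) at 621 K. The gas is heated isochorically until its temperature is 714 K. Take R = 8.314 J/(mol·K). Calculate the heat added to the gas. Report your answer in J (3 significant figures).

Constant volume ⇒ W = 0, so Q = ΔU = nCᵥΔT with Cᵥ = 3R/2 = 12.47 J/(mol·K).
ΔU = (0.642)(12.47)(714 − 621) = 744.6 J.

Q ≈ 745 J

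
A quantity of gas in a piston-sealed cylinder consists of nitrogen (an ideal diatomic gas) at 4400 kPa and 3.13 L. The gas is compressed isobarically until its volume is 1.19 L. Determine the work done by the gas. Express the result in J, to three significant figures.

W ≈ -8540 J

Isobaric: W = P ΔV.
W = (4400 kPa)(1.19 − 3.13 L) = (4400)(-1.94) = -8536 J.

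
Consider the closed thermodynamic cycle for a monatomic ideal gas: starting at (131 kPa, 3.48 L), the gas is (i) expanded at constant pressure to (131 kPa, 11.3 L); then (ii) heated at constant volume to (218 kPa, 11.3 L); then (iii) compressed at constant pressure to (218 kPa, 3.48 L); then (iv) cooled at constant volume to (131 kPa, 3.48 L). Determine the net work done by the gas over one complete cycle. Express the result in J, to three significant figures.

W_net ≈ -680 J

Constant-volume legs do no work.
W(i) = (131)(11.3 − 3.48) = 1024 J; W(iii) = (218)(3.48 − 11.3) = -1705 J.
W_net = 1024 − 1705 = -680.3 J (the counter-clockwise enclosed area).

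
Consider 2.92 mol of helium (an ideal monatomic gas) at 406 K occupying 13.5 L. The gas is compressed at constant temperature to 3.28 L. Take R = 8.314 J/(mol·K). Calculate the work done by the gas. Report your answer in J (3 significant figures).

Isothermal: W = nRT ln(V₂/V₁).
W = (2.92)(8.314)(406) × ln(3.28/13.5)
  = 9856 × -1.415
W_by_gas = -13945 J.

W ≈ -13900 J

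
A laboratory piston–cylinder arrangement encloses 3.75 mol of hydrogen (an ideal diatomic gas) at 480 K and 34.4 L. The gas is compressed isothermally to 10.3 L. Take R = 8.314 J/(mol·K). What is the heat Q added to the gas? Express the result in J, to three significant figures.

Isothermal ⇒ ΔU = 0, so Q = W = nRT ln(V₂/V₁).
Q = (3.75)(8.314)(480) ln(10.3/34.4) = 14965 × -1.206 = -18047 J.

Q ≈ -18000 J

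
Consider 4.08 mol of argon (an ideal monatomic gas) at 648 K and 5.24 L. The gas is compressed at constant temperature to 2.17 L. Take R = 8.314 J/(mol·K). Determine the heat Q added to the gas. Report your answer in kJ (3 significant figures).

Q ≈ -19.4 kJ

Isothermal ⇒ ΔU = 0, so Q = W = nRT ln(V₂/V₁).
Q = (4.08)(8.314)(648) ln(2.17/5.24) = 21981 × -0.8816 = -19378 J.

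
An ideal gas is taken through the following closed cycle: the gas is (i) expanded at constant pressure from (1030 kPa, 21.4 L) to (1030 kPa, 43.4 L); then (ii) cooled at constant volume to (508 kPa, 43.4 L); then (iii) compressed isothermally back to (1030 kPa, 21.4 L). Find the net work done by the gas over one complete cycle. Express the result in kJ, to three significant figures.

W_net ≈ 7.07 kJ

Leg (i): W = PΔV = (1030)(43.4 − 21.4) = 22660 J.
Leg (ii): W = 0.
Leg (iii): W = PᵢVᵢ ln(V_f/Vᵢ) = (22047) ln(21.4/43.4) = -15589 J.
W_net = 22660 − 15589 = 7071 J.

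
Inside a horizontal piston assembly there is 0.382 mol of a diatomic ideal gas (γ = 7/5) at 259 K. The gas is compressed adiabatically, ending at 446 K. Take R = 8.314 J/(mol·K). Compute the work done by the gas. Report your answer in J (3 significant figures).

W ≈ -1480 J

Adiabatic ⇒ Q = 0, so W_by = −ΔU = nCᵥ(T₁ − T₂).
Cᵥ = 5R/2 = 20.79 J/(mol·K).
W = (0.382)(20.79)(259 − 446) = -1485 J.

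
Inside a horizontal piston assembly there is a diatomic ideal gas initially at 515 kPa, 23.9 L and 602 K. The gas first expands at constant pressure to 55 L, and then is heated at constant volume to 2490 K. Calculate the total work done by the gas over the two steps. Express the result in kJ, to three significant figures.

Step 1 (isobaric): W = PΔV = (515 kPa)(55 − 23.9 L) = 16016 J.
Step 2 (isochoric): W = 0 (constant volume).
W_total = 16016 + 0 = 16016 J.

W_total ≈ 16.0 kJ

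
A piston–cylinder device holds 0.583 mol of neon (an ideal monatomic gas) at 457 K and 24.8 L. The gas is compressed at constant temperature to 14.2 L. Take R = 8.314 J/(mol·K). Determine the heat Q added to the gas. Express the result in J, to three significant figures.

Q ≈ -1240 J

Isothermal ⇒ ΔU = 0, so Q = W = nRT ln(V₂/V₁).
Q = (0.583)(8.314)(457) ln(14.2/24.8) = 2215 × -0.5576 = -1235 J.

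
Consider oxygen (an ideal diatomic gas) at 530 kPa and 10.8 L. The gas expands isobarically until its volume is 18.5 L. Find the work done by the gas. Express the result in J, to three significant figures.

Isobaric: W = P ΔV.
W = (530 kPa)(18.5 − 10.8 L) = (530)(7.7) = 4081 J.

W ≈ 4080 J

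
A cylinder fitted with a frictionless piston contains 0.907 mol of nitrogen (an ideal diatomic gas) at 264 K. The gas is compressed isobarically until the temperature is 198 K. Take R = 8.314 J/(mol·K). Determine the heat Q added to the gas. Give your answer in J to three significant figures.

Isobaric: W = nRΔT = (0.907)(8.314)(-66) = -497.7 J.
ΔU = nCᵥΔT with Cᵥ = 5R/2: ΔU = (0.907)(20.79)(-66) = -1244 J.
Q = ΔU + W = -1244 − 497.7 = -1742 J.

Q ≈ -1740 J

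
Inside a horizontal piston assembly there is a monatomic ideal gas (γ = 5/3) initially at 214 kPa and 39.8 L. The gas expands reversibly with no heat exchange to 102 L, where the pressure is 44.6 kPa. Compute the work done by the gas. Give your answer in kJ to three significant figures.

Adiabatic: W = (P₁V₁ − P₂V₂)/(γ − 1) with γ = 5/3.
P₁V₁ = 8517 J, P₂V₂ = 4549 J.
W = (8517 − 4549) / 0.6667 = 5952 J.

W ≈ 5.95 kJ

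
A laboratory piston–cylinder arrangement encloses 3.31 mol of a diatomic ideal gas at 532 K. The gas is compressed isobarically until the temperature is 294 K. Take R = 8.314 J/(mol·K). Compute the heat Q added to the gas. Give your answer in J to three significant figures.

Isobaric: W = nRΔT = (3.31)(8.314)(-238) = -6550 J.
ΔU = nCᵥΔT with Cᵥ = 5R/2: ΔU = (3.31)(20.79)(-238) = -16374 J.
Q = ΔU + W = -16374 − 6550 = -22924 J.

Q ≈ -22900 J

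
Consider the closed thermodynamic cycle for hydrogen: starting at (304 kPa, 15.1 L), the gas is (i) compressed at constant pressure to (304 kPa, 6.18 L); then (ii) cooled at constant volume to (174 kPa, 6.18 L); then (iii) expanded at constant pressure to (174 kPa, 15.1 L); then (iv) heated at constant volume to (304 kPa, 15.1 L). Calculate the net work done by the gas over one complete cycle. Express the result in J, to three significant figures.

W_net ≈ -1160 J

Constant-volume legs do no work.
W(i) = (304)(6.18 − 15.1) = -2712 J; W(iii) = (174)(15.1 − 6.18) = 1552 J.
W_net = -2712 + 1552 = -1160 J (the counter-clockwise enclosed area).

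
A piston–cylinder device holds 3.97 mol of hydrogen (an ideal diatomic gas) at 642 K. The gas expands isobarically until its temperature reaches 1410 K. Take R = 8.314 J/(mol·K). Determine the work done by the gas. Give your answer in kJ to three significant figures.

Isobaric: W = P ΔV = nR ΔT.
W = (3.97)(8.314)(1410 − 642) = 25349 J.

W ≈ 25.3 kJ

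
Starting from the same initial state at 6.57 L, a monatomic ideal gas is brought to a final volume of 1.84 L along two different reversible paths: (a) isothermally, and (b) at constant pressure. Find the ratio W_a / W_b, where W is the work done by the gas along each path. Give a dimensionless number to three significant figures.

Path (a) isothermal: W = P₁V₁ ln(V₂/V₁) → W_a/(P₁V₁) = -1.273.
Path (b) isobaric: W = P₁(V₂ − V₁) → W_b/(P₁V₁) = -0.7199.
W_a / W_b = -1.273 / -0.7199 = 1.768.

W_a / W_b ≈ 1.77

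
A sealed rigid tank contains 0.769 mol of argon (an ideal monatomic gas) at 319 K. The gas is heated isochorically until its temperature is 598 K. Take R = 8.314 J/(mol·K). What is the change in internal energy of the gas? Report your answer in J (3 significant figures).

ΔU ≈ 2680 J

Constant volume ⇒ W = 0, so Q = ΔU = nCᵥΔT with Cᵥ = 3R/2 = 12.47 J/(mol·K).
ΔU = (0.769)(12.47)(598 − 319) = 2676 J.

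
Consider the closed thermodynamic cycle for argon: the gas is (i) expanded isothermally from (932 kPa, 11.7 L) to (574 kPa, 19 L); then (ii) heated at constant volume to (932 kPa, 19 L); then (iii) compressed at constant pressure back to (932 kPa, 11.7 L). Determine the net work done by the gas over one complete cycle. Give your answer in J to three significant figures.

Leg (i): W = PᵢVᵢ ln(V_f/Vᵢ) = (10904) ln(19/11.7) = 5287 J.
Leg (ii): W = 0.
Leg (iii): W = PΔV = (932)(11.7 − 19) = -6804 J.
W_net = 5287 − 6804 = -1517 J.

W_net ≈ -1520 J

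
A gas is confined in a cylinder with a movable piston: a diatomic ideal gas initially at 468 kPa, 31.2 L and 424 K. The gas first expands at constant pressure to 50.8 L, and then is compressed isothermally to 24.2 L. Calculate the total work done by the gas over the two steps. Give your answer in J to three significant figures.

W_total ≈ -8460 J

Step 1 (isobaric): W = PΔV = (468 kPa)(50.8 − 31.2 L) = 9173 J.
After step 1: P = 468 kPa, V = 50.8 L, T = 690.4 K.
Step 2 (isothermal): W = P₁V₁ ln(V₂/V₁) = (23774) ln(24.2/50.8) = -17630 J.
W_total = 9173 − 17630 = -8457 J.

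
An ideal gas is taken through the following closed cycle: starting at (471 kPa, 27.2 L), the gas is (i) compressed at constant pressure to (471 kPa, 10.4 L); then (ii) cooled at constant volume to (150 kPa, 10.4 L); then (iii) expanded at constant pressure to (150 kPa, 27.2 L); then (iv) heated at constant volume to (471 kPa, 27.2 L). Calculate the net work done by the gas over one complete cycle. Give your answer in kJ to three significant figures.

W_net ≈ -5.39 kJ

Constant-volume legs do no work.
W(i) = (471)(10.4 − 27.2) = -7913 J; W(iii) = (150)(27.2 − 10.4) = 2520 J.
W_net = -7913 + 2520 = -5393 J (the counter-clockwise enclosed area).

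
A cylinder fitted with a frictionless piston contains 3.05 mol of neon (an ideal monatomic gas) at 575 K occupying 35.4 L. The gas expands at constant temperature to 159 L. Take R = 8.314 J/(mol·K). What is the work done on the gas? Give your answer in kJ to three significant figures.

Isothermal: W = nRT ln(V₂/V₁).
W = (3.05)(8.314)(575) × ln(159/35.4)
  = 14581 × 1.502
W_by_gas = 21903 J; work on gas = −W_by = -21903 J.

W ≈ -21.9 kJ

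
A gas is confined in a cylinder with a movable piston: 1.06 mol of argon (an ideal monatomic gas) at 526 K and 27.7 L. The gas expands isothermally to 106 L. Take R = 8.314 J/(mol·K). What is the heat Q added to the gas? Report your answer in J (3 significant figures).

Q ≈ 6220 J

Isothermal ⇒ ΔU = 0, so Q = W = nRT ln(V₂/V₁).
Q = (1.06)(8.314)(526) ln(106/27.7) = 4636 × 1.342 = 6221 J.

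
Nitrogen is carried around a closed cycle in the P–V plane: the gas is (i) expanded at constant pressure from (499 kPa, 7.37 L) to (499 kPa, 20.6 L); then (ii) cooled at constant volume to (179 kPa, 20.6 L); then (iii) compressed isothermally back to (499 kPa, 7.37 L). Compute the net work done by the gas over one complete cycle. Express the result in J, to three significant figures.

W_net ≈ 2810 J

Leg (i): W = PΔV = (499)(20.6 − 7.37) = 6602 J.
Leg (ii): W = 0.
Leg (iii): W = PᵢVᵢ ln(V_f/Vᵢ) = (3687) ln(7.37/20.6) = -3790 J.
W_net = 6602 − 3790 = 2812 J.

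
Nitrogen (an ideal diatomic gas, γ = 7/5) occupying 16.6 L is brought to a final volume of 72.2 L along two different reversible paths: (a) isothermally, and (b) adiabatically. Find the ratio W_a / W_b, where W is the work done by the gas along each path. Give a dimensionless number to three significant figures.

Path (a) isothermal: W = P₁V₁ ln(V₂/V₁) → W_a/(P₁V₁) = 1.47.
Path (b) adiabatic: W = P₁V₁(1 − (V₁/V₂)^(γ−1))/(γ−1) → W_b/(P₁V₁) = 1.111.
W_a / W_b = 1.47 / 1.111 = 1.323.

W_a / W_b ≈ 1.32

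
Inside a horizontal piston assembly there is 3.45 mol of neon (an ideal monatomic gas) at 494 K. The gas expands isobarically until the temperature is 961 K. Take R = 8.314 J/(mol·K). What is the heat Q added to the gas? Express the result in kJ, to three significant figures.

Q ≈ 33.5 kJ

Isobaric: W = nRΔT = (3.45)(8.314)(467) = 13395 J.
ΔU = nCᵥΔT with Cᵥ = 3R/2: ΔU = (3.45)(12.47)(467) = 20093 J.
Q = ΔU + W = 20093 + 13395 = 33488 J.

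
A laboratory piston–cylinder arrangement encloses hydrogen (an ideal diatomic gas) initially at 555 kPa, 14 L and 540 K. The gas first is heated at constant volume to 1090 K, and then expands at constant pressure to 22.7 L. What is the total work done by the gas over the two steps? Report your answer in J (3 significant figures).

W_total ≈ 9750 J

Step 1 (isochoric): W = 0 (constant volume).
After step 1: P = 1120 kPa (V unchanged).
Step 2 (isobaric): W = PΔV = (1120 kPa)(22.7 − 14 L) = 9746 J.
W_total = 0 + 9746 = 9746 J.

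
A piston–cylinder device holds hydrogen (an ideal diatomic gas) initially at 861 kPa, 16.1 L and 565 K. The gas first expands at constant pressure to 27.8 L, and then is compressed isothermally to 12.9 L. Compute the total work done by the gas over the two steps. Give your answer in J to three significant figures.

Step 1 (isobaric): W = PΔV = (861 kPa)(27.8 − 16.1 L) = 10074 J.
After step 1: P = 861 kPa, V = 27.8 L, T = 975.6 K.
Step 2 (isothermal): W = P₁V₁ ln(V₂/V₁) = (23936) ln(12.9/27.8) = -18378 J.
W_total = 10074 − 18378 = -8304 J.

W_total ≈ -8300 J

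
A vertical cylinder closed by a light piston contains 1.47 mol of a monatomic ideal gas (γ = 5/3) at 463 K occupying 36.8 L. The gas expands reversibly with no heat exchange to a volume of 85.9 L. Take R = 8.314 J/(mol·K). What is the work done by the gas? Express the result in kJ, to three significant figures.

W ≈ 3.66 kJ

Adiabatic: TV^(γ−1) = const with γ = 5/3.
T₂ = T₁ (V₁/V₂)^(γ−1) = 463 × (36.8/85.9)^0.667 = 463 × 0.5683 = 263.1 K.
W_by = nCᵥ(T₁ − T₂) = (1.47)(12.47)(463 − 263.1) = 3664 J.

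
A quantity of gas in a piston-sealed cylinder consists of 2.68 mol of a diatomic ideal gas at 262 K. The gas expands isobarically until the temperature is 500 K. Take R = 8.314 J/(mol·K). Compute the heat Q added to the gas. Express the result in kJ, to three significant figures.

Isobaric: W = nRΔT = (2.68)(8.314)(238) = 5303 J.
ΔU = nCᵥΔT with Cᵥ = 5R/2: ΔU = (2.68)(20.79)(238) = 13258 J.
Q = ΔU + W = 13258 + 5303 = 18561 J.

Q ≈ 18.6 kJ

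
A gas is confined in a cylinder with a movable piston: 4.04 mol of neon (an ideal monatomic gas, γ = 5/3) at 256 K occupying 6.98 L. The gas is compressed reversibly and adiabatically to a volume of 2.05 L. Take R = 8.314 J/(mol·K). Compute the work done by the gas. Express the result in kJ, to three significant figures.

Adiabatic: TV^(γ−1) = const with γ = 5/3.
T₂ = T₁ (V₁/V₂)^(γ−1) = 256 × (6.98/2.05)^0.667 = 256 × 2.263 = 579.4 K.
W_by = nCᵥ(T₁ − T₂) = (4.04)(12.47)(256 − 579.4) = -16294 J.

W ≈ -16.3 kJ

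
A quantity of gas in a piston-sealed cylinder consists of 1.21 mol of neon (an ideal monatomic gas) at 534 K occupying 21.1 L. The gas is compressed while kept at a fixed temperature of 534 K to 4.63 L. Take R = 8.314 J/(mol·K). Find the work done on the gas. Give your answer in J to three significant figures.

W ≈ 8150 J

Isothermal: W = nRT ln(V₂/V₁).
W = (1.21)(8.314)(534) × ln(4.63/21.1)
  = 5372 × -1.517
W_by_gas = -8148 J; work on gas = −W_by = 8148 J.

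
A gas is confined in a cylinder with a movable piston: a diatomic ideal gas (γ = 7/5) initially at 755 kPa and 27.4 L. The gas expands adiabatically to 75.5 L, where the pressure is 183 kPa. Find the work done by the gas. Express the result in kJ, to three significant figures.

Adiabatic: W = (P₁V₁ − P₂V₂)/(γ − 1) with γ = 7/5.
P₁V₁ = 20687 J, P₂V₂ = 13816 J.
W = (20687 − 13816) / 0.4 = 17176 J.

W ≈ 17.2 kJ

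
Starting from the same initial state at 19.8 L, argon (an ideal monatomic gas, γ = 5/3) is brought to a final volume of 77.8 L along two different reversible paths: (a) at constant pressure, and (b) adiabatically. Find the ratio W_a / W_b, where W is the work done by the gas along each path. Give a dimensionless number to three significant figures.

Path (a) isobaric: W = P₁(V₂ − V₁) → W_a/(P₁V₁) = 2.929.
Path (b) adiabatic: W = P₁V₁(1 − (V₁/V₂)^(γ−1))/(γ−1) → W_b/(P₁V₁) = 0.8976.
W_a / W_b = 2.929 / 0.8976 = 3.263.

W_a / W_b ≈ 3.26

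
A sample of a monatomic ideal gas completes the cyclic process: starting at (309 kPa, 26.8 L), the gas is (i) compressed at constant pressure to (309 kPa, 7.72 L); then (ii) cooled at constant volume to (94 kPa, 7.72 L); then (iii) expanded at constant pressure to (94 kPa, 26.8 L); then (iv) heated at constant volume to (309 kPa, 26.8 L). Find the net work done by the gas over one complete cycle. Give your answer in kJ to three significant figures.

W_net ≈ -4.10 kJ

Constant-volume legs do no work.
W(i) = (309)(7.72 − 26.8) = -5896 J; W(iii) = (94)(26.8 − 7.72) = 1794 J.
W_net = -5896 + 1794 = -4102 J (the counter-clockwise enclosed area).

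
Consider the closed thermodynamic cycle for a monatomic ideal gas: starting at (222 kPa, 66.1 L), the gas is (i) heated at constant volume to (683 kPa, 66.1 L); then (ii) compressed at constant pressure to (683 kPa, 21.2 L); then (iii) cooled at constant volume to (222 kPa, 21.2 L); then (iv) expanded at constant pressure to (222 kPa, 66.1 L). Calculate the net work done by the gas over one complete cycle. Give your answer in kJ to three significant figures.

W_net ≈ -20.7 kJ

Constant-volume legs do no work.
W(ii) = (683)(21.2 − 66.1) = -30667 J; W(iv) = (222)(66.1 − 21.2) = 9968 J.
W_net = -30667 + 9968 = -20699 J (the counter-clockwise enclosed area).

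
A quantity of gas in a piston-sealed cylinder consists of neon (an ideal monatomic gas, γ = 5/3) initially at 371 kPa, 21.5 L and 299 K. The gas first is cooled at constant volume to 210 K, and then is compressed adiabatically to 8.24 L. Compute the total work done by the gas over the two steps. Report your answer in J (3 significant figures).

Step 1 (isochoric): W = 0 (constant volume).
After step 1: P = 260.6 kPa (V unchanged).
Step 2 (adiabatic): W = (P₁V₁ − P₂V₂)/(γ−1) = (5602 − 10618)/0.667 = -7523 J.
W_total = 0 − 7523 = -7523 J.

W_total ≈ -7520 J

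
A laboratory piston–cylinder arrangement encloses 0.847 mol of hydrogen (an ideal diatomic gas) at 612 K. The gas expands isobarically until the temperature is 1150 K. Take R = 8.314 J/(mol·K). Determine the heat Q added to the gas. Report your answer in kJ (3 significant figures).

Q ≈ 13.3 kJ

Isobaric: W = nRΔT = (0.847)(8.314)(538) = 3789 J.
ΔU = nCᵥΔT with Cᵥ = 5R/2: ΔU = (0.847)(20.79)(538) = 9471 J.
Q = ΔU + W = 9471 + 3789 = 13260 J.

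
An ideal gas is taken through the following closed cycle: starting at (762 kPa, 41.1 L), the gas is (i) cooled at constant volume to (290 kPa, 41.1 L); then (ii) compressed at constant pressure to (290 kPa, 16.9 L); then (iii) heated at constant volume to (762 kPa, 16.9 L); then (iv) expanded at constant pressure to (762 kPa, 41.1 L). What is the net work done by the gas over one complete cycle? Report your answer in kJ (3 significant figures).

W_net ≈ 11.4 kJ

Constant-volume legs do no work.
W(ii) = (290)(16.9 − 41.1) = -7018 J; W(iv) = (762)(41.1 − 16.9) = 18440 J.
W_net = -7018 + 18440 = 11422 J (the clockwise enclosed area).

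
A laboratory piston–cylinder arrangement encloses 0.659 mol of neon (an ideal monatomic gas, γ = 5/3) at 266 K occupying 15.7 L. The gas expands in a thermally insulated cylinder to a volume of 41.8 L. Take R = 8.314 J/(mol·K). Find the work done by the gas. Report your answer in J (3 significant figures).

W ≈ 1050 J

Adiabatic: TV^(γ−1) = const with γ = 5/3.
T₂ = T₁ (V₁/V₂)^(γ−1) = 266 × (15.7/41.8)^0.667 = 266 × 0.5206 = 138.5 K.
W_by = nCᵥ(T₁ − T₂) = (0.659)(12.47)(266 − 138.5) = 1048 J.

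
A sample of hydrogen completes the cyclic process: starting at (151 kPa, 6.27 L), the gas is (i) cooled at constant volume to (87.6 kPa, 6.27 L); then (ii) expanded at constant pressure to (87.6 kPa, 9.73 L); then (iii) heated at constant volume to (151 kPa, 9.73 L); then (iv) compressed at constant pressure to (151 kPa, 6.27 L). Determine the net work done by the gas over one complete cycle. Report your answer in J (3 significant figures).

W_net ≈ -219 J

Constant-volume legs do no work.
W(ii) = (87.6)(9.73 − 6.27) = 303.1 J; W(iv) = (151)(6.27 − 9.73) = -522.5 J.
W_net = 303.1 − 522.5 = -219.4 J (the counter-clockwise enclosed area).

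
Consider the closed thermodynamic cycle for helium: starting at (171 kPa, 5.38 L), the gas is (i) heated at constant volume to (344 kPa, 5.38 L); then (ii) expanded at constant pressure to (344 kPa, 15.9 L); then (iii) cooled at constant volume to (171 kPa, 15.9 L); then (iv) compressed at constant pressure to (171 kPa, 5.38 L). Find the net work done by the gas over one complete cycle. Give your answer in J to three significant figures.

W_net ≈ 1820 J

Constant-volume legs do no work.
W(ii) = (344)(15.9 − 5.38) = 3619 J; W(iv) = (171)(5.38 − 15.9) = -1799 J.
W_net = 3619 − 1799 = 1820 J (the clockwise enclosed area).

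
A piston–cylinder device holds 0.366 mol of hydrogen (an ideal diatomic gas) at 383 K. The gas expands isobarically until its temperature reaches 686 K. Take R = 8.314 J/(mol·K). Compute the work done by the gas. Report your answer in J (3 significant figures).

W ≈ 922 J

Isobaric: W = P ΔV = nR ΔT.
W = (0.366)(8.314)(686 − 383) = 922 J.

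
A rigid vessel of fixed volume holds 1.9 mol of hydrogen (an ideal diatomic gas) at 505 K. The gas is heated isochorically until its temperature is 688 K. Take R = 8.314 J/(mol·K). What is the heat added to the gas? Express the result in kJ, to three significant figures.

Q ≈ 7.23 kJ

Constant volume ⇒ W = 0, so Q = ΔU = nCᵥΔT with Cᵥ = 5R/2 = 20.79 J/(mol·K).
ΔU = (1.9)(20.79)(688 − 505) = 7227 J.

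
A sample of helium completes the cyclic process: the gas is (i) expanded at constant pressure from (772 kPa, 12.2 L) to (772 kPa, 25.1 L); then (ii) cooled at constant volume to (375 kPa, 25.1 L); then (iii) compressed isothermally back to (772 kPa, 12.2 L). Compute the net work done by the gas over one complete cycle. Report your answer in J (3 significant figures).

Leg (i): W = PΔV = (772)(25.1 − 12.2) = 9959 J.
Leg (ii): W = 0.
Leg (iii): W = PᵢVᵢ ln(V_f/Vᵢ) = (9412) ln(12.2/25.1) = -6790 J.
W_net = 9959 − 6790 = 3168 J.

W_net ≈ 3170 J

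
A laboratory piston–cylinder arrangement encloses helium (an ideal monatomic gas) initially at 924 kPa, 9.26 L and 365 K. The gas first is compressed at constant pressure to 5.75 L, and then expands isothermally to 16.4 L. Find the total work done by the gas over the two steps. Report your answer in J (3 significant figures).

Step 1 (isobaric): W = PΔV = (924 kPa)(5.75 − 9.26 L) = -3243 J.
After step 1: P = 924 kPa, V = 5.75 L, T = 226.6 K.
Step 2 (isothermal): W = P₁V₁ ln(V₂/V₁) = (5313) ln(16.4/5.75) = 5568 J.
W_total = -3243 + 5568 = 2325 J.

W_total ≈ 2330 J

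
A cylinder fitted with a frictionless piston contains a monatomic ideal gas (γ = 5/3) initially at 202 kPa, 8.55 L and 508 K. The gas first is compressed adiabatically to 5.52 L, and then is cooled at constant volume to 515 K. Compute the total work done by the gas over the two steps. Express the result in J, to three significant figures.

W_total ≈ -877 J

Step 1 (adiabatic): W = (P₁V₁ − P₂V₂)/(γ−1) = (1727 − 2312)/0.667 = -877.5 J.
Step 2 (isochoric): W = 0 (constant volume).
W_total = -877.5 + 0 = -877.5 J.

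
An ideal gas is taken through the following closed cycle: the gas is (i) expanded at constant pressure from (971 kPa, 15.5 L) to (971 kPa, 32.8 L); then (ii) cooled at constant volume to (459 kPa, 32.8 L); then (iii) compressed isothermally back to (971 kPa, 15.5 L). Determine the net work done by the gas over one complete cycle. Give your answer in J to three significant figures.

Leg (i): W = PΔV = (971)(32.8 − 15.5) = 16798 J.
Leg (ii): W = 0.
Leg (iii): W = PᵢVᵢ ln(V_f/Vᵢ) = (15055) ln(15.5/32.8) = -11285 J.
W_net = 16798 − 11285 = 5513 J.

W_net ≈ 5510 J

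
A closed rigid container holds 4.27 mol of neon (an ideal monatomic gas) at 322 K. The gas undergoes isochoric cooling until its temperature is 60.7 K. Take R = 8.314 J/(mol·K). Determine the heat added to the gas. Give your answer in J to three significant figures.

Q ≈ -13900 J

Constant volume ⇒ W = 0, so Q = ΔU = nCᵥΔT with Cᵥ = 3R/2 = 12.47 J/(mol·K).
ΔU = (4.27)(12.47)(60.7 − 322) = -13915 J.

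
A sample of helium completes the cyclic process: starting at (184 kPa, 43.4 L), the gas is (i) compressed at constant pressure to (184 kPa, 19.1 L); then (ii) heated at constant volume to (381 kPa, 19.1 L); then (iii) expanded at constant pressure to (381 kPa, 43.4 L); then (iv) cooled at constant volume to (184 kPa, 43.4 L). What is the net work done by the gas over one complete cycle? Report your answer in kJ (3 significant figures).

W_net ≈ 4.79 kJ

Constant-volume legs do no work.
W(i) = (184)(19.1 − 43.4) = -4471 J; W(iii) = (381)(43.4 − 19.1) = 9258 J.
W_net = -4471 + 9258 = 4787 J (the clockwise enclosed area).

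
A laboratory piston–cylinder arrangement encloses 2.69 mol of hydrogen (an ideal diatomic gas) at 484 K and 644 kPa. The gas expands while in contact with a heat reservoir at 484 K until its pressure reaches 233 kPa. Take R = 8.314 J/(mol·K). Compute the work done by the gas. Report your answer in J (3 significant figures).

Isothermal process: W = nRT ln(V₂/V₁) = nRT ln(P₁/P₂).
W = (2.69)(8.314)(484) × ln(644/233)
  = 10824 × ln(2.764) = 10824 × 1.017
W_by_gas = 11005 J.

W ≈ 11000 J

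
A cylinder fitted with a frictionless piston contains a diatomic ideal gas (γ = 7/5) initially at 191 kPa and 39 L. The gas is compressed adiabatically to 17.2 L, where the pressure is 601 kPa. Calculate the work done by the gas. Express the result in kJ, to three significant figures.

W ≈ -7.22 kJ

Adiabatic: W = (P₁V₁ − P₂V₂)/(γ − 1) with γ = 7/5.
P₁V₁ = 7449 J, P₂V₂ = 10337 J.
W = (7449 − 10337) / 0.4 = -7220 J.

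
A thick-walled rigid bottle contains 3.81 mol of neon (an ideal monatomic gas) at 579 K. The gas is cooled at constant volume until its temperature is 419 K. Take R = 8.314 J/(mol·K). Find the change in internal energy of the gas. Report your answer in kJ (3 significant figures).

ΔU ≈ -7.60 kJ

Constant volume ⇒ W = 0, so Q = ΔU = nCᵥΔT with Cᵥ = 3R/2 = 12.47 J/(mol·K).
ΔU = (3.81)(12.47)(419 − 579) = -7602 J.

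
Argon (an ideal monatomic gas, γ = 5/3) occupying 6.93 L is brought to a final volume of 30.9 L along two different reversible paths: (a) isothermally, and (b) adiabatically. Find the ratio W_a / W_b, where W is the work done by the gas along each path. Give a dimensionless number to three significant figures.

Path (a) isothermal: W = P₁V₁ ln(V₂/V₁) → W_a/(P₁V₁) = 1.495.
Path (b) adiabatic: W = P₁V₁(1 − (V₁/V₂)^(γ−1))/(γ−1) → W_b/(P₁V₁) = 0.9463.
W_a / W_b = 1.495 / 0.9463 = 1.58.

W_a / W_b ≈ 1.58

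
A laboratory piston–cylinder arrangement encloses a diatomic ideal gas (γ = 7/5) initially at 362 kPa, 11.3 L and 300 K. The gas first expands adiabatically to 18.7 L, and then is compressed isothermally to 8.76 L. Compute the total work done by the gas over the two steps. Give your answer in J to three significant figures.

Step 1 (adiabatic): W = (P₁V₁ − P₂V₂)/(γ−1) = (4091 − 3344)/0.4 = 1866 J.
After step 1: P = 178.8 kPa, V = 18.7 L, T = 245.3 K.
Step 2 (isothermal): W = P₁V₁ ln(V₂/V₁) = (3344) ln(8.76/18.7) = -2536 J.
W_total = 1866 − 2536 = -669.7 J.

W_total ≈ -670 J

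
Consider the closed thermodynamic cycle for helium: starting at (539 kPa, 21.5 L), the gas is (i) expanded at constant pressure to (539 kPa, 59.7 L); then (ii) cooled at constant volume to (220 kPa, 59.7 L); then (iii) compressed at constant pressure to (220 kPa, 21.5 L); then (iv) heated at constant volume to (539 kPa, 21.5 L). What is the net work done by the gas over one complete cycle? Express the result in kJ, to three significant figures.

Constant-volume legs do no work.
W(i) = (539)(59.7 − 21.5) = 20590 J; W(iii) = (220)(21.5 − 59.7) = -8404 J.
W_net = 20590 − 8404 = 12186 J (the clockwise enclosed area).

W_net ≈ 12.2 kJ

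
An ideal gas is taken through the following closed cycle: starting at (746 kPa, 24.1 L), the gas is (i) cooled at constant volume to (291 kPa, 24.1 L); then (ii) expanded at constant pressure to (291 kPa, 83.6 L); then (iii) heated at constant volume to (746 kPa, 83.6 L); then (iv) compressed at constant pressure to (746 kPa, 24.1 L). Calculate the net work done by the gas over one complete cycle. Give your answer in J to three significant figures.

W_net ≈ -27100 J

Constant-volume legs do no work.
W(ii) = (291)(83.6 − 24.1) = 17314 J; W(iv) = (746)(24.1 − 83.6) = -44387 J.
W_net = 17314 − 44387 = -27072 J (the counter-clockwise enclosed area).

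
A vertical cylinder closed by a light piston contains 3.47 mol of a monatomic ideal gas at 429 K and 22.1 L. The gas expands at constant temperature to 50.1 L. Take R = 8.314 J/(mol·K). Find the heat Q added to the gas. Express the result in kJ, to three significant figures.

Q ≈ 10.1 kJ

Isothermal ⇒ ΔU = 0, so Q = W = nRT ln(V₂/V₁).
Q = (3.47)(8.314)(429) ln(50.1/22.1) = 12376 × 0.8184 = 10129 J.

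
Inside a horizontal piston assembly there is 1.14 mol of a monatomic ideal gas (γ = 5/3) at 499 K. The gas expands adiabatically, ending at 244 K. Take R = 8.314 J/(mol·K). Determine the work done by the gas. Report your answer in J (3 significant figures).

Adiabatic ⇒ Q = 0, so W_by = −ΔU = nCᵥ(T₁ − T₂).
Cᵥ = 3R/2 = 12.47 J/(mol·K).
W = (1.14)(12.47)(499 − 244) = 3625 J.

W ≈ 3630 J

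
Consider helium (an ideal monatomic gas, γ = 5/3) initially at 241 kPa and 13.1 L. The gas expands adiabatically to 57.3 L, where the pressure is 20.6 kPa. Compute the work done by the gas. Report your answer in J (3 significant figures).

W ≈ 2970 J

Adiabatic: W = (P₁V₁ − P₂V₂)/(γ − 1) with γ = 5/3.
P₁V₁ = 3157 J, P₂V₂ = 1180 J.
W = (3157 − 1180) / 0.6667 = 2965 J.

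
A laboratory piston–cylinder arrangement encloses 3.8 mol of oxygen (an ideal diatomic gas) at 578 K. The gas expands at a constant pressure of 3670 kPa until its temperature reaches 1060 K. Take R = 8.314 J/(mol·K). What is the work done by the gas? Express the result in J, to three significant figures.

W ≈ 15200 J

Isobaric: W = P ΔV = nR ΔT.
W = (3.8)(8.314)(1060 − 578) = 15228 J.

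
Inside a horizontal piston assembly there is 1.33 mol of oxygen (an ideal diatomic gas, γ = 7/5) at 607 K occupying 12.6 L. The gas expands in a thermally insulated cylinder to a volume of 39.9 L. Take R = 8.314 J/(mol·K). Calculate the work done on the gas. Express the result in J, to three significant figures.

Adiabatic: TV^(γ−1) = const with γ = 7/5.
T₂ = T₁ (V₁/V₂)^(γ−1) = 607 × (12.6/39.9)^0.4 = 607 × 0.6306 = 382.8 K.
W_by = nCᵥ(T₁ − T₂) = (1.33)(20.79)(607 − 382.8) = 6198 J.
Work on gas = −W_by = -6198 J.

W ≈ -6200 J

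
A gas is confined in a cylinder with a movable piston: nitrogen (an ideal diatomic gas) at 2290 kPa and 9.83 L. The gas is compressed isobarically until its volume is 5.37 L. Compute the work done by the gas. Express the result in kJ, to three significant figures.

Isobaric: W = P ΔV.
W = (2290 kPa)(5.37 − 9.83 L) = (2290)(-4.46) = -10213 J.

W ≈ -10.2 kJ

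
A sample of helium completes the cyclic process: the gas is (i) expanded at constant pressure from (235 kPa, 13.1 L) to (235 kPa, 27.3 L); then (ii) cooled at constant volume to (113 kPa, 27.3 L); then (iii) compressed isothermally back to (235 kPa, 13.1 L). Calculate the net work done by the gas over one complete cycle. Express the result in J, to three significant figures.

W_net ≈ 1070 J

Leg (i): W = PΔV = (235)(27.3 − 13.1) = 3337 J.
Leg (ii): W = 0.
Leg (iii): W = PᵢVᵢ ln(V_f/Vᵢ) = (3085) ln(13.1/27.3) = -2265 J.
W_net = 3337 − 2265 = 1072 J.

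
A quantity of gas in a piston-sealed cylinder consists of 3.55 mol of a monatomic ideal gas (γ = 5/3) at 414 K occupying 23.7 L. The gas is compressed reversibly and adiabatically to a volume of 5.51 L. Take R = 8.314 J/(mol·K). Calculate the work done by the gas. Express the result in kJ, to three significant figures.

Adiabatic: TV^(γ−1) = const with γ = 5/3.
T₂ = T₁ (V₁/V₂)^(γ−1) = 414 × (23.7/5.51)^0.667 = 414 × 2.645 = 1095 K.
W_by = nCᵥ(T₁ − T₂) = (3.55)(12.47)(414 − 1095) = -30147 J.

W ≈ -30.1 kJ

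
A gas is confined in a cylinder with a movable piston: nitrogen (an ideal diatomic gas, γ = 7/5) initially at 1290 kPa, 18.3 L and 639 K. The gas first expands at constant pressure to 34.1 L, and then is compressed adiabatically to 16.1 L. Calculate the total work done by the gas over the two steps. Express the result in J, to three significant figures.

W_total ≈ -18100 J

Step 1 (isobaric): W = PΔV = (1290 kPa)(34.1 − 18.3 L) = 20382 J.
After step 1: P = 1290 kPa, V = 34.1 L, T = 1191 K.
Step 2 (adiabatic): W = (P₁V₁ − P₂V₂)/(γ−1) = (43989 − 59390)/0.4 = -38503 J.
W_total = 20382 − 38503 = -18121 J.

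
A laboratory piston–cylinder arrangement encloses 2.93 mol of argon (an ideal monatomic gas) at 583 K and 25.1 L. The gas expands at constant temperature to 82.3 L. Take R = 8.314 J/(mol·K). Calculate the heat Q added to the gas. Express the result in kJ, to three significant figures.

Isothermal ⇒ ΔU = 0, so Q = W = nRT ln(V₂/V₁).
Q = (2.93)(8.314)(583) ln(82.3/25.1) = 14202 × 1.188 = 16865 J.

Q ≈ 16.9 kJ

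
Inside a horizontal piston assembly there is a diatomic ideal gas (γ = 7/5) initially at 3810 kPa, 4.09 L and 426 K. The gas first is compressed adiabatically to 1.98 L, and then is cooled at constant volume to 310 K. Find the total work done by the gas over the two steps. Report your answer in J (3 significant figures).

Step 1 (adiabatic): W = (P₁V₁ − P₂V₂)/(γ−1) = (15583 − 20829)/0.4 = -13116 J.
Step 2 (isochoric): W = 0 (constant volume).
W_total = -13116 + 0 = -13116 J.

W_total ≈ -13100 J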